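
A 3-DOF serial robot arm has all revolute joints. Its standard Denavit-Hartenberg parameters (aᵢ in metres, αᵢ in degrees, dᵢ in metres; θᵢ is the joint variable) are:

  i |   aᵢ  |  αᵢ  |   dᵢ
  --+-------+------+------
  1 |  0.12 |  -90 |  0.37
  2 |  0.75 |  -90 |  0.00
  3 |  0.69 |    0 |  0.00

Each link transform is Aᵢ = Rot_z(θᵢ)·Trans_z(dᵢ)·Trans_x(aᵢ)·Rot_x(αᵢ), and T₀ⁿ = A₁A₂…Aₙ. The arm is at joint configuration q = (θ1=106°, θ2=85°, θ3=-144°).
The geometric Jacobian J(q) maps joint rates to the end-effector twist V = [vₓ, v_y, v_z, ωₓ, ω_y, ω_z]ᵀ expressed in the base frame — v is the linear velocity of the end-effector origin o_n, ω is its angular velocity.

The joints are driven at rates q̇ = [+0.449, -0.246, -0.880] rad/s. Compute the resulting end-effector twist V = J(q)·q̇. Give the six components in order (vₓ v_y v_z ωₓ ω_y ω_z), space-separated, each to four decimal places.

o_n = [-0.4275, 0.0196, 0.1790]
J₁: ẑ×o_n = [-0.0196, -0.4275, 0.0000], ω = ẑ
J2: z=[-0.9613, -0.2756, 0.0000] o=[-0.0331, 0.1154, 0.3700] → [0.0527, -0.1836, -0.0167, -0.9613, -0.2756, 0.0000]
J3: z=[0.2746, -0.9576, -0.0872] o=[-0.0511, 0.1782, -0.3771] → [-0.5463, -0.1199, -0.4040, 0.2746, -0.9576, -0.0872]
V = J·q̇ = [0.4590, -0.0413, 0.3597, -0.0052, 0.9105, 0.5257]

0.4590 -0.0413 0.3597 -0.0052 0.9105 0.5257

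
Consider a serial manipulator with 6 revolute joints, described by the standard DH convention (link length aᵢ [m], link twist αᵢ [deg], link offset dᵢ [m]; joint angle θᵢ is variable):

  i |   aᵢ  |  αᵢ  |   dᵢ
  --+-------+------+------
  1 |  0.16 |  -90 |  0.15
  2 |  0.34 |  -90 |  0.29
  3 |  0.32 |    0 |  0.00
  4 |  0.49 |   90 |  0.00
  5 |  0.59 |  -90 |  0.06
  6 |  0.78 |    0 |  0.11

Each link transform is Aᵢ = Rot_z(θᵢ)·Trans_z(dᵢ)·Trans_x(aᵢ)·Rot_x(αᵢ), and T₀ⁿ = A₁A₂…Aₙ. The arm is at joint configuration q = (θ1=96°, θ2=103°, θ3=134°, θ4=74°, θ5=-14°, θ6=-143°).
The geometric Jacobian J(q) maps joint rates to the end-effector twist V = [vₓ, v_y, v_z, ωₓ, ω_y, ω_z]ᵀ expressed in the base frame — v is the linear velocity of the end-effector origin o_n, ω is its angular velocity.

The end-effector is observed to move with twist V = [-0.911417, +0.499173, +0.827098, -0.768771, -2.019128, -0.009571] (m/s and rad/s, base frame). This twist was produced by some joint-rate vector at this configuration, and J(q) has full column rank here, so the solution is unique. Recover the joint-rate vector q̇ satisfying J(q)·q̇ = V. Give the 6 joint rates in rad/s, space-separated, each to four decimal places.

o_n = [0.1609, 0.1918, 0.7202]
J₁: ẑ×o_n = [-0.1918, 0.1609, 0.0000], ω = ẑ
J2: z=[-0.9945, -0.1045, 0.0000] o=[-0.0167, 0.1591, 0.1500] → [-0.0596, 0.5671, -0.0139, -0.9945, -0.1045, 0.0000]
J3: z=[0.1018, -0.9690, 0.2250] o=[-0.2971, 0.0527, -0.1813] → [-0.9049, 0.0112, 0.4581, 0.1018, -0.9690, 0.2250]
J4: z=[0.1018, -0.9690, 0.2250] o=[-0.0734, 0.1265, 0.0353] → [-0.6784, -0.0170, 0.2338, 0.1018, -0.9690, 0.2250]
J5: z=[0.8671, 0.1973, 0.4574] o=[-0.3124, 0.1993, 0.4569] → [0.0554, -0.0118, -0.0999, 0.8671, 0.1973, 0.4574]
J6: z=[-0.0192, -0.9043, 0.4264] o=[-0.5541, 0.4344, 0.9447] → [0.3064, 0.3006, 0.6513, -0.0192, -0.9043, 0.4264]
q̇ = J⁺·V = [-0.4790, 0.7410, 0.5530, 0.9050, -0.1960, 0.5420]

-0.4790 0.7410 0.5530 0.9050 -0.1960 0.5420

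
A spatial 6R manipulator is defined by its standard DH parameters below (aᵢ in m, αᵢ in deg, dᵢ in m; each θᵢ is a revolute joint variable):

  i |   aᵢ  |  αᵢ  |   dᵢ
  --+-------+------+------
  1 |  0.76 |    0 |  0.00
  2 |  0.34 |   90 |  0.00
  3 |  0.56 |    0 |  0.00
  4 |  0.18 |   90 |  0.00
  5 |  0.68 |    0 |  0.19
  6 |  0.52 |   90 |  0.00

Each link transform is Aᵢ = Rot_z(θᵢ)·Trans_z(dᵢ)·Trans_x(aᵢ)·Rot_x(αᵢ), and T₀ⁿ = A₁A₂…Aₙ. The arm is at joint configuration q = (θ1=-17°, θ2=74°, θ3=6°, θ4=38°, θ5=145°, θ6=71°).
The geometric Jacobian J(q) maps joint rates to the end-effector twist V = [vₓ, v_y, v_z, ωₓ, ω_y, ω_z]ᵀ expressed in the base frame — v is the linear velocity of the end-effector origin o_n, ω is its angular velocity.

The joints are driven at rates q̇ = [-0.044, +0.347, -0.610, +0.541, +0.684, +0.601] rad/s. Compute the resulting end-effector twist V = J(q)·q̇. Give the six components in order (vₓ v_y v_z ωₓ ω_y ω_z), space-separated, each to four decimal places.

-0.8416 0.6325 -0.2217 0.4283 0.7862 -0.6214

o_n = [1.0454, 0.1135, -0.6323]
J₁: ẑ×o_n = [-0.1135, 1.0454, 0.0000], ω = ẑ
J2: z=[0.0000, 0.0000, 1.0000] o=[0.7268, -0.2222, 0.0000] → [-0.3357, 0.3186, 0.0000, 0.0000, 0.0000, 1.0000]
J3: z=[0.8387, -0.5446, 0.0000] o=[0.9120, 0.0629, 0.0000] → [0.3444, 0.5303, 0.1151, 0.8387, -0.5446, 0.0000]
J4: z=[0.8387, -0.5446, 0.0000] o=[1.2153, 0.5300, 0.0585] → [0.3762, 0.5794, -0.4418, 0.8387, -0.5446, 0.0000]
J5: z=[0.3783, 0.5826, -0.7193] o=[1.2858, 0.6386, 0.1836] → [-0.8530, 0.4816, -0.0586, 0.3783, 0.5826, -0.7193]
J6: z=[0.3783, 0.5826, -0.7193] o=[1.4666, 0.2008, -0.3400] → [-0.2331, 0.4135, 0.2123, 0.3783, 0.5826, -0.7193]
V = J·q̇ = [-0.8416, 0.6325, -0.2217, 0.4283, 0.7862, -0.6214]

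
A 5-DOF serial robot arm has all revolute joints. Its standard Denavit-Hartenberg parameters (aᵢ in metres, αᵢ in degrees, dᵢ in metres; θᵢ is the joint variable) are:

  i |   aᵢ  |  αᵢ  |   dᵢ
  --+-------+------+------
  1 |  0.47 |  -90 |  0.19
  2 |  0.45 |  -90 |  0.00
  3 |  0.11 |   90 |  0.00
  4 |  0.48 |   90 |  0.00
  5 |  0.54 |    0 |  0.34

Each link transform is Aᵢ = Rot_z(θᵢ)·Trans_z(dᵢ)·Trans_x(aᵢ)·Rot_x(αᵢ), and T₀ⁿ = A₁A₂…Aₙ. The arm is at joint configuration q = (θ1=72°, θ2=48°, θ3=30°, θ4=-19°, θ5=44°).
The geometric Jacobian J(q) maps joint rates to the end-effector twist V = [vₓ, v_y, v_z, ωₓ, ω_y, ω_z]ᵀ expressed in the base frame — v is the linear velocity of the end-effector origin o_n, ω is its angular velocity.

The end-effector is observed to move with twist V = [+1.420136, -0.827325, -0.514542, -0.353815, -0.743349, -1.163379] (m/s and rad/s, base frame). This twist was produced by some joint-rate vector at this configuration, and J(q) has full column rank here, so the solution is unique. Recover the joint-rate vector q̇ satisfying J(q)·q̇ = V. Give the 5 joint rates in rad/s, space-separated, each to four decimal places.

o_n = [0.6439, 1.7056, -0.4075]
J₁: ẑ×o_n = [-1.7056, 0.6439, 0.0000], ω = ẑ
J2: z=[-0.9511, 0.3090, 0.0000] o=[0.1452, 0.4470, 0.1900] → [-0.1846, -0.5683, -1.3511, -0.9511, 0.3090, 0.0000]
J3: z=[-0.2296, -0.7068, -0.6691] o=[0.2383, 0.7334, -0.1444] → [0.8365, -0.3318, 0.0634, -0.2296, -0.7068, -0.6691]
J4: z=[-0.7203, 0.5858, -0.3716] o=[0.3103, 0.7770, -0.2152] → [0.2324, -0.2625, -0.8642, -0.7203, 0.5858, -0.3716]
J5: z=[0.0040, 0.5391, 0.8422] o=[0.6433, 1.0674, -0.4027] → [-0.5400, 0.0006, 0.0022, 0.0040, 0.5391, 0.8422]
q̇ = J⁺·V = [-0.6770, 0.8800, 0.2740, -0.7620, -0.6960]

-0.6770 0.8800 0.2740 -0.7620 -0.6960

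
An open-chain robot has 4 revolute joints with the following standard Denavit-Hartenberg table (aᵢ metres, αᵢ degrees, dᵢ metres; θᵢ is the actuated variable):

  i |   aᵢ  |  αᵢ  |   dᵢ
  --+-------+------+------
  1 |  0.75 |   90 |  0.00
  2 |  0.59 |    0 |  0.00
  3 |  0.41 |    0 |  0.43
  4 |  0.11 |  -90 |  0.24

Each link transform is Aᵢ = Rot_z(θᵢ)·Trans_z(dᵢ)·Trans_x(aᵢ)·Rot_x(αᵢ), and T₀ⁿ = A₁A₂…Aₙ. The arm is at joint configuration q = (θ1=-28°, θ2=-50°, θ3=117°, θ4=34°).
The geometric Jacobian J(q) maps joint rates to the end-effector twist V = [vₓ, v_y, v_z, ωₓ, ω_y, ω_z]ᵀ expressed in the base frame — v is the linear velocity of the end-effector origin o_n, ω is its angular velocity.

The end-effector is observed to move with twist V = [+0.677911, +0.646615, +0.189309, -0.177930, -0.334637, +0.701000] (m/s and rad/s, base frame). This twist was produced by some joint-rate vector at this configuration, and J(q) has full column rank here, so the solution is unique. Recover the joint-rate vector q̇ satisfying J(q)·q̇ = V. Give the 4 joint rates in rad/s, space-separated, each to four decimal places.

o_n = [0.8054, -1.1871, 0.0334]
J₁: ẑ×o_n = [1.1871, 0.8054, -0.0000], ω = ẑ
J2: z=[-0.4695, -0.8829, 0.0000] o=[0.6622, -0.3521, 0.0000] → [-0.0295, 0.0157, 0.5185, -0.4695, -0.8829, 0.0000]
J3: z=[-0.4695, -0.8829, 0.0000] o=[0.9971, -0.5301, -0.4520] → [-0.4286, 0.2279, 0.1392, -0.4695, -0.8829, 0.0000]
J4: z=[-0.4695, -0.8829, 0.0000] o=[0.9366, -0.9850, -0.0746] → [-0.0953, 0.0507, -0.0210, -0.4695, -0.8829, 0.0000]
q̇ = J⁺·V = [0.7010, 0.2460, 0.4030, -0.2700]

0.7010 0.2460 0.4030 -0.2700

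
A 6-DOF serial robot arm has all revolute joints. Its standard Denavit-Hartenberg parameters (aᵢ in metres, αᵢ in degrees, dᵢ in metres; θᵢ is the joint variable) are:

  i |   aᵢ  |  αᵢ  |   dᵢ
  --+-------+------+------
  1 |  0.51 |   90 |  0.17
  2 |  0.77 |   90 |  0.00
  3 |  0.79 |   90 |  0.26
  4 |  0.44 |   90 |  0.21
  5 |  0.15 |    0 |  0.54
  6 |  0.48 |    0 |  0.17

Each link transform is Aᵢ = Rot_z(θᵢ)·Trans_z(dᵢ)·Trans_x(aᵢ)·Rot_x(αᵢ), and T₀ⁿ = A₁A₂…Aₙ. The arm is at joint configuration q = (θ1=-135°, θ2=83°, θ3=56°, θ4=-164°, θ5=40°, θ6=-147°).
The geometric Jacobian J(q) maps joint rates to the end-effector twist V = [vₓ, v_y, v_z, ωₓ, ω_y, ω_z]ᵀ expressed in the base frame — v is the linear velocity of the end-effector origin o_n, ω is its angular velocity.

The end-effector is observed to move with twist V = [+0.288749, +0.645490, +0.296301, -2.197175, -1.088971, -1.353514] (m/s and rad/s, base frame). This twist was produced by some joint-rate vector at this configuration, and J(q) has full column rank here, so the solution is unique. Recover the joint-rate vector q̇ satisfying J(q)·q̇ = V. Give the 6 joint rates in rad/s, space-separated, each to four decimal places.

o_n = [-1.1819, -0.8317, 0.8164]
J₁: ẑ×o_n = [0.8317, -1.1819, 0.0000], ω = ẑ
J2: z=[-0.7071, 0.7071, 0.0000] o=[-0.3606, -0.3606, 0.1700] → [0.4571, 0.4571, 0.9138, -0.7071, 0.7071, 0.0000]
J3: z=[-0.7018, -0.7018, -0.1219] o=[-0.4270, -0.4270, 0.9343] → [0.0334, 0.0093, -0.2458, -0.7018, -0.7018, -0.1219]
J4: z=[0.3240, -0.4669, 0.8229] o=[-1.1106, -0.1844, 1.3410] → [0.7775, 0.1113, -0.2430, 0.3240, -0.4669, 0.8229]
J5: z=[-0.4998, -0.8229, -0.2701] o=[-0.6892, -0.4249, 1.2939] → [0.2830, -0.1055, -0.2022, -0.4998, -0.8229, -0.2701]
J6: z=[-0.4998, -0.8229, -0.2701] o=[-0.8355, -0.9515, 1.1699] → [0.3233, -0.0831, -0.3450, -0.4998, -0.8229, -0.2701]
q̇ = J⁺·V = [-0.3760, 0.9170, 0.7000, -0.4950, 0.9060, 0.8890]

-0.3760 0.9170 0.7000 -0.4950 0.9060 0.8890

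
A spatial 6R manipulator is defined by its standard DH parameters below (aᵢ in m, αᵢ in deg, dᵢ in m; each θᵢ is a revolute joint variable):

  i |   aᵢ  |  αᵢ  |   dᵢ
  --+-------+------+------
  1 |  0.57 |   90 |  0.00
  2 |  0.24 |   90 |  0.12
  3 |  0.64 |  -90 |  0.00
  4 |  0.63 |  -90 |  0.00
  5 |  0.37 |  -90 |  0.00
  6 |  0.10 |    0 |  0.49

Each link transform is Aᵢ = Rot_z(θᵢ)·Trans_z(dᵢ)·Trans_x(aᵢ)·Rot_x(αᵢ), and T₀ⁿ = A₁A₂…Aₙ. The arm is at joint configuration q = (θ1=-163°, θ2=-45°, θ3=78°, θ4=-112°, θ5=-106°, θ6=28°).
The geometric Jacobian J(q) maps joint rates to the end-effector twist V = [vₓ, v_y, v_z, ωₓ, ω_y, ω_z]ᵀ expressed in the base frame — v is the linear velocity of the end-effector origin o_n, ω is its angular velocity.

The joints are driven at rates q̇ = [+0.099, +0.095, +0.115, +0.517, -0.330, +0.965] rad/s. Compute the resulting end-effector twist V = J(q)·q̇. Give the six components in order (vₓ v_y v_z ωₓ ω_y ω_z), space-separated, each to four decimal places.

-0.1843 0.3788 -0.0773 1.2970 -0.0023 0.1346

o_n = [0.1038, 0.5190, -0.4322]
J₁: ẑ×o_n = [-0.5190, 0.1038, 0.0000], ω = ẑ
J2: z=[-0.2924, 0.9563, 0.0000] o=[-0.5451, -0.1667, 0.0000] → [-0.4133, -0.1264, -0.8210, -0.2924, 0.9563, 0.0000]
J3: z=[0.6762, 0.2067, -0.7071] o=[-0.7425, -0.1015, -0.1697] → [0.3845, -0.4209, 0.2446, 0.6762, 0.2067, -0.7071]
J4: z=[0.6006, 0.4010, 0.6917] o=[-1.0155, 0.4696, -0.2638] → [-0.1017, 0.8753, -0.4192, 0.6006, 0.4010, 0.6917]
J5: z=[-0.1422, 0.9049, -0.4012] o=[-0.5198, 0.3798, -0.6421] → [0.2458, -0.2203, -0.5841, -0.1422, 0.9049, -0.4012]
J6: z=[0.9219, -0.0266, -0.3866] o=[-0.3864, 0.5370, -0.3349] → [-0.0044, -0.0998, -0.0036, 0.9219, -0.0266, -0.3866]
V = J·q̇ = [-0.1843, 0.3788, -0.0773, 1.2970, -0.0023, 0.1346]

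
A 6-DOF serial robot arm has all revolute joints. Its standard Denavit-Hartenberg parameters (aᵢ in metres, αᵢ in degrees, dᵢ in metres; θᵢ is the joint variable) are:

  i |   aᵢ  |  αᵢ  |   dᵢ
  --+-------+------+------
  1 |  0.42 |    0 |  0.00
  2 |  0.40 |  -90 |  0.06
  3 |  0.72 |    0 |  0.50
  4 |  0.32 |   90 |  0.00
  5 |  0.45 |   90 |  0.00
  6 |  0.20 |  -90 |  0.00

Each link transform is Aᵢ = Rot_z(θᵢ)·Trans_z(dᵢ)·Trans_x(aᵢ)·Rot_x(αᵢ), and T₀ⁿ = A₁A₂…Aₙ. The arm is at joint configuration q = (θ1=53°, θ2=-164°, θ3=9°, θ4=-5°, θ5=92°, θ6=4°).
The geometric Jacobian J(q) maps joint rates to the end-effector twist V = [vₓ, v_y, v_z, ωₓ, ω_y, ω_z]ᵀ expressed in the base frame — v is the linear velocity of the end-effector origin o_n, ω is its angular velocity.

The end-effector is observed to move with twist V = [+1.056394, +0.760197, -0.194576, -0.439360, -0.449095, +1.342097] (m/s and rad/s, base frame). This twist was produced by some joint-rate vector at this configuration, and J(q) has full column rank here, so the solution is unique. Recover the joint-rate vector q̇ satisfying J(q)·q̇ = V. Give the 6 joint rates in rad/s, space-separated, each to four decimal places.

-0.4910 0.8780 0.5910 -0.8580 0.9930 0.5090

o_n = [0.8207, -1.3915, -0.0595]
J₁: ẑ×o_n = [1.3915, 0.8207, -0.0000], ω = ẑ
J2: z=[0.0000, 0.0000, 1.0000] o=[0.2528, 0.3354, 0.0000] → [1.7270, 0.5680, -0.0000, 0.0000, 0.0000, 1.0000]
J3: z=[0.9336, -0.3584, 0.0000] o=[0.1094, -0.0380, 0.0600] → [0.0428, 0.1115, -1.0087, 0.9336, -0.3584, 0.0000]
J4: z=[0.9336, -0.3584, 0.0000] o=[0.3214, -0.8811, -0.0526] → [0.0024, 0.0064, -0.2976, 0.9336, -0.3584, 0.0000]
J5: z=[-0.0250, -0.0651, 0.9976] o=[0.2070, -1.1791, -0.0750] → [0.2109, 0.6127, 0.0453, -0.0250, -0.0651, 0.9976]
J6: z=[-0.3247, -0.9432, -0.0697] o=[0.6324, -1.3257, -0.0739] → [-0.0182, -0.0084, 0.1990, -0.3247, -0.9432, -0.0697]
q̇ = J⁺·V = [-0.4910, 0.8780, 0.5910, -0.8580, 0.9930, 0.5090]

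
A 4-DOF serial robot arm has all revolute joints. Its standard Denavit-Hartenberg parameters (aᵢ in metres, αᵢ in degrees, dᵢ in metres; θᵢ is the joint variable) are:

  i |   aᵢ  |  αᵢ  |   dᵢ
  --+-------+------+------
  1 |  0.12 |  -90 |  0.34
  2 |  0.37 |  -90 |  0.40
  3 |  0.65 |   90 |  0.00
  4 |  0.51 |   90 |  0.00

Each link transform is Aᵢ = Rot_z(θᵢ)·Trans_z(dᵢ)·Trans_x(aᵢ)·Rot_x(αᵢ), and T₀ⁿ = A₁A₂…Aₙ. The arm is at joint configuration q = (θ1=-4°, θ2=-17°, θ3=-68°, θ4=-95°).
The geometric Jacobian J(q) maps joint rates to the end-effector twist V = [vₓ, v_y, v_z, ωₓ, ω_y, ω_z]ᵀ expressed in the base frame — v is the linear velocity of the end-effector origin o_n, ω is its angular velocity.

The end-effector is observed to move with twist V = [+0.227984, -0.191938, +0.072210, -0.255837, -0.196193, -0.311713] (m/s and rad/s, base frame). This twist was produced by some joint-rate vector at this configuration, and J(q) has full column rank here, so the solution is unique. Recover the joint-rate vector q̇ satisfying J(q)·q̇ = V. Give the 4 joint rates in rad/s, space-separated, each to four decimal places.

o_n = [0.6080, 0.9213, 1.0004]
J₁: ẑ×o_n = [-0.9213, 0.6080, 0.0000], ω = ẑ
J2: z=[0.0698, 0.9976, 0.0000] o=[0.1197, -0.0084, 0.3400] → [0.6588, -0.0461, -0.4222, 0.0698, 0.9976, 0.0000]
J3: z=[0.2917, -0.0204, -0.9563] o=[0.5006, 0.3660, 0.4482] → [0.5198, -0.2637, 0.1642, 0.2917, -0.0204, -0.9563]
J4: z=[-0.8584, 0.4355, -0.2711] o=[0.7749, 0.9509, 0.5194] → [0.2015, 0.4581, 0.0982, -0.8584, 0.4355, -0.2711]
q̇ = J⁺·V = [-0.6070, -0.2720, -0.3530, 0.1560]

-0.6070 -0.2720 -0.3530 0.1560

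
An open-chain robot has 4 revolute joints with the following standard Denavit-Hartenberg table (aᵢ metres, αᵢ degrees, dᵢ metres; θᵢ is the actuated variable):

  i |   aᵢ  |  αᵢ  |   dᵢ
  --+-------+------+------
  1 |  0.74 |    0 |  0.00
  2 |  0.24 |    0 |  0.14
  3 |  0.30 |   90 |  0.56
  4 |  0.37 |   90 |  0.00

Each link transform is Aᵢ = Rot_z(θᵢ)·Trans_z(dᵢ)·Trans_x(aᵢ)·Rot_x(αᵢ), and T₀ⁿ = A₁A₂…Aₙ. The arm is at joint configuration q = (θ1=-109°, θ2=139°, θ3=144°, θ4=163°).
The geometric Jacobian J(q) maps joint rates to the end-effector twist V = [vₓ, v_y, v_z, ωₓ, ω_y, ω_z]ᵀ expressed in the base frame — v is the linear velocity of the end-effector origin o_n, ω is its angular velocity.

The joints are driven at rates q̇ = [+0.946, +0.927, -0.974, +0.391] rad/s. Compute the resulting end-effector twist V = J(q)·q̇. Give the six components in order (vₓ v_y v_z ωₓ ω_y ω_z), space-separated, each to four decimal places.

0.4843 0.2051 -0.1383 0.0409 0.3889 0.8990

o_n = [0.0205, -0.5853, 0.8082]
J₁: ẑ×o_n = [0.5853, 0.0205, -0.0000], ω = ẑ
J2: z=[0.0000, 0.0000, 1.0000] o=[-0.2409, -0.6997, 0.0000] → [-0.1144, 0.2614, 0.0000, 0.0000, 0.0000, 1.0000]
J3: z=[0.0000, 0.0000, 1.0000] o=[-0.0331, -0.5797, 0.1400] → [0.0056, 0.0535, -0.0000, 0.0000, 0.0000, 1.0000]
J4: z=[0.1045, 0.9945, 0.0000] o=[-0.3314, -0.5483, 0.7000] → [0.1076, -0.0113, -0.3538, 0.1045, 0.9945, 0.0000]
V = J·q̇ = [0.4843, 0.2051, -0.1383, 0.0409, 0.3889, 0.8990]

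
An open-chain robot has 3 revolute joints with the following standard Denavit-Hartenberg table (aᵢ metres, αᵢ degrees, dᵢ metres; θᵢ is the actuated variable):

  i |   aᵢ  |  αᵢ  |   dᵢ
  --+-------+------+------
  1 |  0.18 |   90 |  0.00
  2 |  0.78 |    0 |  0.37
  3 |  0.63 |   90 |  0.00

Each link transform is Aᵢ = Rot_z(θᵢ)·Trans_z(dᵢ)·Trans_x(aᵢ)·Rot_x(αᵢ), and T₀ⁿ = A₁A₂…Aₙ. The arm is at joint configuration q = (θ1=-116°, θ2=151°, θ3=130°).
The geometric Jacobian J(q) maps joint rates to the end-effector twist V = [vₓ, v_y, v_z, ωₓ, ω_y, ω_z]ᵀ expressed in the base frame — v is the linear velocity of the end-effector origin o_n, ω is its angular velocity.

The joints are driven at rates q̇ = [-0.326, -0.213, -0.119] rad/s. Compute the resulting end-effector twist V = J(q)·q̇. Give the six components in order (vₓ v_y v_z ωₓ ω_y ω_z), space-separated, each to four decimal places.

0.2195 0.1660 0.1054 0.2984 -0.1455 -0.3260

o_n = [-0.1651, 0.5055, -0.2403]
J₁: ẑ×o_n = [-0.5055, -0.1651, 0.0000], ω = ẑ
J2: z=[-0.8988, 0.4384, 0.0000] o=[-0.0789, -0.1618, 0.0000] → [-0.1053, -0.2160, -0.5620, -0.8988, 0.4384, 0.0000]
J3: z=[-0.8988, 0.4384, 0.0000] o=[-0.1124, 0.6136, 0.3782] → [-0.2711, -0.5558, 0.1202, -0.8988, 0.4384, 0.0000]
V = J·q̇ = [0.2195, 0.1660, 0.1054, 0.2984, -0.1455, -0.3260]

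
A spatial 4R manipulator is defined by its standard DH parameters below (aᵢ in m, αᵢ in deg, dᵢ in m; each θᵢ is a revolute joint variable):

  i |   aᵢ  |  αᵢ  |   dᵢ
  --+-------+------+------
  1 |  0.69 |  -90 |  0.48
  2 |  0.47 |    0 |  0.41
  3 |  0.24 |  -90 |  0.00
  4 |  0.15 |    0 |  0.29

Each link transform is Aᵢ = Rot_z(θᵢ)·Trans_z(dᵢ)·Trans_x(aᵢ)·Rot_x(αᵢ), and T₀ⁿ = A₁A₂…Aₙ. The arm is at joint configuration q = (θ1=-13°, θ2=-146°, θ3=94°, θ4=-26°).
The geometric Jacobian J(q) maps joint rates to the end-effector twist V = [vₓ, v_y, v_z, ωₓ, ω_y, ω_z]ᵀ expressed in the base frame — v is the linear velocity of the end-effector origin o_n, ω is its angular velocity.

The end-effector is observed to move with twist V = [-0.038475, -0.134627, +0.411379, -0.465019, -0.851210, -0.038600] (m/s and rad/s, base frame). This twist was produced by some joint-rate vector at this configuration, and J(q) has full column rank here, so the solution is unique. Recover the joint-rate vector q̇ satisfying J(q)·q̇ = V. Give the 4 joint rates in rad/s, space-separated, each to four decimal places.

o_n = [0.8472, 0.2927, 0.8596]
J₁: ẑ×o_n = [-0.2927, 0.8472, 0.0000], ω = ẑ
J2: z=[0.2250, 0.9744, 0.0000] o=[0.6723, -0.1552, 0.4800] → [0.3699, -0.0854, -0.0696, 0.2250, 0.9744, 0.0000]
J3: z=[0.2250, 0.9744, 0.0000] o=[0.3849, 0.3319, 0.7428] → [0.1138, -0.0263, -0.4593, 0.2250, 0.9744, 0.0000]
J4: z=[0.7678, -0.1773, -0.6157] o=[0.5289, 0.2987, 0.9319] → [0.0091, -0.1405, 0.0518, 0.7678, -0.1773, -0.6157]
q̇ = J⁺·V = [-0.2430, -0.0010, -0.9330, -0.3320]

-0.2430 -0.0010 -0.9330 -0.3320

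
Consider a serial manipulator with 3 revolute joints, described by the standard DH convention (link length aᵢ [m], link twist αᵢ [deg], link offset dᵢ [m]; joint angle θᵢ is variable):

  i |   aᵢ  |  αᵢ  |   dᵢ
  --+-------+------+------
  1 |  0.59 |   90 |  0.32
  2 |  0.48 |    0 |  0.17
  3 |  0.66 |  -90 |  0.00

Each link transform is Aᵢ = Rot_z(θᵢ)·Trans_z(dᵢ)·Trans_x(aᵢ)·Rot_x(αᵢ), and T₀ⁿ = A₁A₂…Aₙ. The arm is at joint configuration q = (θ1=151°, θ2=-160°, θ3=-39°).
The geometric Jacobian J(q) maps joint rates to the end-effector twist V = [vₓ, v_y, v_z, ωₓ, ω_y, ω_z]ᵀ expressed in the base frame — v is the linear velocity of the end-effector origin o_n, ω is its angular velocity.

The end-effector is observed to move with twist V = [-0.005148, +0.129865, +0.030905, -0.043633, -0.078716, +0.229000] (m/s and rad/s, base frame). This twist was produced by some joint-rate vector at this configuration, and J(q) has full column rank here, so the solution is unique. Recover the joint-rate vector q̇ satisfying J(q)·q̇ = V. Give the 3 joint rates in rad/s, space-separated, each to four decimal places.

o_n = [0.5067, -0.0865, 0.3707]
J₁: ẑ×o_n = [0.0865, 0.5067, -0.0000], ω = ẑ
J2: z=[0.4848, 0.8746, 0.0000] o=[-0.5160, 0.2860, 0.3200] → [0.0443, -0.0246, -1.0751, 0.4848, 0.8746, 0.0000]
J3: z=[0.4848, 0.8746, 0.0000] o=[-0.0391, 0.2160, 0.1558] → [0.1879, -0.1042, -0.6240, 0.4848, 0.8746, 0.0000]
q̇ = J⁺·V = [0.2290, 0.0560, -0.1460]

0.2290 0.0560 -0.1460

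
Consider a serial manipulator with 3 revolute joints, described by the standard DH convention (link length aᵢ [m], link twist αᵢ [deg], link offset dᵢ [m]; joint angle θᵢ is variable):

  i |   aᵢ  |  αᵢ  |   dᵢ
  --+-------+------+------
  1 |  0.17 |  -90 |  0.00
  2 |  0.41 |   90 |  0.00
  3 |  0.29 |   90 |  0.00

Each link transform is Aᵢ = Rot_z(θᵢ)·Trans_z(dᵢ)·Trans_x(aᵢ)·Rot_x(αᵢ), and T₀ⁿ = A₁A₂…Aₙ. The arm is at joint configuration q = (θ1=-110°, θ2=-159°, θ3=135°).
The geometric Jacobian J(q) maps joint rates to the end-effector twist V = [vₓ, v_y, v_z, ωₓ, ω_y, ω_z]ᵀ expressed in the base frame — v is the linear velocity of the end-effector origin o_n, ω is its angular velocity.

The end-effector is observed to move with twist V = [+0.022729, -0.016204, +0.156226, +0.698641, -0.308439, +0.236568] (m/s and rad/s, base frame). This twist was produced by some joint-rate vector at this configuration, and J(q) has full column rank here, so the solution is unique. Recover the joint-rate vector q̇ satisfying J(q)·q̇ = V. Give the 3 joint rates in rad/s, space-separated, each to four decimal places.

o_n = [0.2000, -0.0501, 0.0734]
J₁: ẑ×o_n = [0.0501, 0.2000, -0.0000], ω = ẑ
J2: z=[0.9397, -0.3420, 0.0000] o=[-0.0581, -0.1597, 0.0000] → [-0.0251, -0.0690, 0.1913, 0.9397, -0.3420, 0.0000]
J3: z=[0.1226, 0.3368, -0.9336] o=[0.0728, 0.1999, 0.1469] → [-0.2582, -0.1098, -0.0735, 0.1226, 0.3368, -0.9336]
q̇ = J⁺·V = [0.1040, 0.7620, -0.1420]

0.1040 0.7620 -0.1420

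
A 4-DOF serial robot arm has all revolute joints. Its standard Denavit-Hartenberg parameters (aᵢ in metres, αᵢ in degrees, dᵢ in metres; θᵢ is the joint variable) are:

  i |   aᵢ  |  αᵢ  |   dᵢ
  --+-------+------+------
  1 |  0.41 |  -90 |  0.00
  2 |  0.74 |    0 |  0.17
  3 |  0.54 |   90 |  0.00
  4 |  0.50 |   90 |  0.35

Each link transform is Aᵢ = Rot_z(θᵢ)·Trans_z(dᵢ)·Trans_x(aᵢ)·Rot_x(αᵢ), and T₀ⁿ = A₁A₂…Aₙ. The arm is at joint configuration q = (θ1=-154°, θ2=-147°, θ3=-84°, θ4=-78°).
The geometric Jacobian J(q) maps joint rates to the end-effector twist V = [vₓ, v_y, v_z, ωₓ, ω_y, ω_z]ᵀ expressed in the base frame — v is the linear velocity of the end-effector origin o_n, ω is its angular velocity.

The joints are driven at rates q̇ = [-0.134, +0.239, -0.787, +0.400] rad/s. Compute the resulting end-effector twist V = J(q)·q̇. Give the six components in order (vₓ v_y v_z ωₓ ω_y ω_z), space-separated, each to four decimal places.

-0.2540 -0.2214 -0.0767 -0.5196 0.3563 -0.3857

o_n = [0.1692, 0.4375, -0.3177]
J₁: ẑ×o_n = [-0.4375, 0.1692, 0.0000], ω = ẑ
J2: z=[0.4384, -0.8988, 0.0000] o=[-0.3685, -0.1797, 0.0000] → [0.2855, 0.1393, 0.7539, 0.4384, -0.8988, 0.0000]
J3: z=[0.4384, -0.8988, 0.0000] o=[0.2638, -0.0605, 0.4030] → [0.6478, 0.3159, 0.1333, 0.4384, -0.8988, 0.0000]
J4: z=[-0.6985, -0.3407, -0.6293] o=[0.5693, 0.0885, -0.0166] → [0.3222, 0.0415, -0.3801, -0.6985, -0.3407, -0.6293]
V = J·q̇ = [-0.2540, -0.2214, -0.0767, -0.5196, 0.3563, -0.3857]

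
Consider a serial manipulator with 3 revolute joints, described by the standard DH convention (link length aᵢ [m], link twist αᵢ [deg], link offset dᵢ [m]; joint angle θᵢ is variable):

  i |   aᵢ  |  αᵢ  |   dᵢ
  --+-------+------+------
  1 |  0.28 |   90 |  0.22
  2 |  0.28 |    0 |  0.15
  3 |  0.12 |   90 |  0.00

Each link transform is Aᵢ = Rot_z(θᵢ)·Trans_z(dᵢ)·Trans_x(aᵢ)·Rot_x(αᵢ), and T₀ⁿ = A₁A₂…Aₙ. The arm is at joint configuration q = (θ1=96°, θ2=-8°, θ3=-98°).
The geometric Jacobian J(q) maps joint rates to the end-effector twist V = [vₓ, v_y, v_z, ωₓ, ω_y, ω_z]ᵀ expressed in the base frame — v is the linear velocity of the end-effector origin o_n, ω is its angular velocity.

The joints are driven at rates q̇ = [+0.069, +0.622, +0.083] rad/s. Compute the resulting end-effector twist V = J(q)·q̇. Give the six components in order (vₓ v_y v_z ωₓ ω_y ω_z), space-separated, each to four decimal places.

o_n = [0.0944, 0.5370, 0.0657]
J₁: ẑ×o_n = [-0.5370, 0.0944, 0.0000], ω = ẑ
J2: z=[0.9945, 0.1045, 0.0000] o=[-0.0293, 0.2785, 0.2200] → [-0.0161, 0.1535, 0.2442, 0.9945, 0.1045, 0.0000]
J3: z=[0.9945, 0.1045, 0.0000] o=[0.0909, 0.5699, 0.1810] → [-0.0121, 0.1147, -0.0331, 0.9945, 0.1045, 0.0000]
V = J·q̇ = [-0.0481, 0.1115, 0.1491, 0.7011, 0.0737, 0.0690]

-0.0481 0.1115 0.1491 0.7011 0.0737 0.0690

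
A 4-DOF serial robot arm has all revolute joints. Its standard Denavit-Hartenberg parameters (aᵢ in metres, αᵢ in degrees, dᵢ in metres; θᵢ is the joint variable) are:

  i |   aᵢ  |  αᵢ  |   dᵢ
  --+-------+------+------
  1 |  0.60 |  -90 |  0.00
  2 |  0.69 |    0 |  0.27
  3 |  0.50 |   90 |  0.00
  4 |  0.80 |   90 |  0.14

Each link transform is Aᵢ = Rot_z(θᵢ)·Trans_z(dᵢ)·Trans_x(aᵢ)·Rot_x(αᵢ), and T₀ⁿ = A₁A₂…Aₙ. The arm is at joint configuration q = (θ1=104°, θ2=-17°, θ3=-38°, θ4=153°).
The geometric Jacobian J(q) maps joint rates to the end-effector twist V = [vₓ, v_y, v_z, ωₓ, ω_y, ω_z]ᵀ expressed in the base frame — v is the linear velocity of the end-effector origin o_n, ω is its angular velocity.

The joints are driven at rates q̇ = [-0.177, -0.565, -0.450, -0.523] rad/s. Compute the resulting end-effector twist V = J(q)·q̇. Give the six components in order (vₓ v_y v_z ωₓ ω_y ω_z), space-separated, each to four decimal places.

-0.2350 0.1501 0.2881 0.8812 0.6612 -0.4770

o_n = [-0.8619, 0.8395, 0.1077]
J₁: ẑ×o_n = [-0.8395, -0.8619, 0.0000], ω = ẑ
J2: z=[-0.9703, -0.2419, 0.0000] o=[-0.1452, 0.5822, 0.0000] → [-0.0261, 0.1045, -0.4231, -0.9703, -0.2419, 0.0000]
J3: z=[-0.9703, -0.2419, 0.0000] o=[-0.5668, 1.1571, 0.2017] → [0.0227, -0.0912, 0.2367, -0.9703, -0.2419, 0.0000]
J4: z=[0.1982, -0.7948, 0.5736] o=[-0.6361, 1.4354, 0.6113] → [0.7420, -0.0297, -0.2975, 0.1982, -0.7948, 0.5736]
V = J·q̇ = [-0.2350, 0.1501, 0.2881, 0.8812, 0.6612, -0.4770]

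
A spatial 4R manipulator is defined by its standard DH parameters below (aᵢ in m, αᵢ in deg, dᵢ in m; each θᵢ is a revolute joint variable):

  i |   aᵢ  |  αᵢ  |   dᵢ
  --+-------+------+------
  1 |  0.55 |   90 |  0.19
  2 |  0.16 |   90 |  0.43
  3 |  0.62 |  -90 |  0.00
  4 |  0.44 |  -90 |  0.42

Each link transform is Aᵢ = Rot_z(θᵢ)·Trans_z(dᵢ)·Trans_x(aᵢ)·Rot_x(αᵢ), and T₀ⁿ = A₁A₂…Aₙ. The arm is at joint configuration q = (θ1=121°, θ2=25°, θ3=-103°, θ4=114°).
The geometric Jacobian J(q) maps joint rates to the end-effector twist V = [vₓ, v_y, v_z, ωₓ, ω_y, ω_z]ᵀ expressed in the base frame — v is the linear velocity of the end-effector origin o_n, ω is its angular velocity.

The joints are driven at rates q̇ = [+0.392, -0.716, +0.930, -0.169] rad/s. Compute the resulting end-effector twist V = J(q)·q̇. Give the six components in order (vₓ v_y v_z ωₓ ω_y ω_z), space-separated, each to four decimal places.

o_n = [-0.4959, 0.6424, 0.7529]
J₁: ẑ×o_n = [-0.6424, -0.4959, 0.0000], ω = ẑ
J2: z=[0.8572, 0.5150, 0.0000] o=[-0.2833, 0.4714, 0.1900] → [0.2899, -0.4825, 0.2561, 0.8572, 0.5150, 0.0000]
J3: z=[-0.2177, 0.3623, -0.9063] o=[0.0106, 0.8172, 0.2576] → [0.0210, 0.5669, 0.2215, -0.2177, 0.3623, -0.9063]
J4: z=[-0.6476, 0.6411, 0.4118] o=[-0.4421, 0.3977, 0.1987] → [0.2546, 0.3368, -0.1240, -0.6476, 0.6411, 0.4118]
V = J·q̇ = [-0.4829, 0.6214, 0.0436, -0.7067, -0.1402, -0.5205]

-0.4829 0.6214 0.0436 -0.7067 -0.1402 -0.5205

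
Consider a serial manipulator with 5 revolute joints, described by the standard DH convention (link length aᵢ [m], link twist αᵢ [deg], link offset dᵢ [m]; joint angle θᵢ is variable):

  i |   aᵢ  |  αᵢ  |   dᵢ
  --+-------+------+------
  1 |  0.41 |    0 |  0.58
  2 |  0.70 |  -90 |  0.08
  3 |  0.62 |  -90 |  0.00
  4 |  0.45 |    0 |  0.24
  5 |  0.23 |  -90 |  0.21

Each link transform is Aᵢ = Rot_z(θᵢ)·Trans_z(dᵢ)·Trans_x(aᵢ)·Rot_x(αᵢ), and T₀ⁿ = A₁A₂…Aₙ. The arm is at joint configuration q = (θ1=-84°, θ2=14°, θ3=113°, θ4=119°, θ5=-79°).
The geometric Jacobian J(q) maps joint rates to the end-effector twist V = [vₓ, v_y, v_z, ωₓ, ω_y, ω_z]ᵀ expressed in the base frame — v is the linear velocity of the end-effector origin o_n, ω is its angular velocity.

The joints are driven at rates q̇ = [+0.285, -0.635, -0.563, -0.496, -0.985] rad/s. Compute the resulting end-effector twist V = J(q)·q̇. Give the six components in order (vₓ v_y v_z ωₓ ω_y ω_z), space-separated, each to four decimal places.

o_n = [-0.4454, -0.6492, 0.3038]
J₁: ẑ×o_n = [0.6492, -0.4454, 0.0000], ω = ẑ
J2: z=[0.0000, 0.0000, 1.0000] o=[0.0429, -0.4078, 0.5800] → [0.2415, -0.4883, 0.0000, 0.0000, 0.0000, 1.0000]
J3: z=[0.9397, 0.3420, 0.0000] o=[0.2823, -1.0655, 0.6600] → [-0.1218, 0.3348, 0.6401, 0.9397, 0.3420, 0.0000]
J4: z=[-0.3148, 0.8650, 0.3907] o=[0.1994, -0.8379, 0.0893] → [0.1118, -0.1844, 0.4984, -0.3148, 0.8650, 0.3907]
J5: z=[-0.3148, 0.8650, 0.3907] o=[-0.2168, -0.8450, 0.3839] → [-0.1458, -0.1145, 0.1361, -0.3148, 0.8650, 0.3907]
V = J·q̇ = [0.1885, 0.1989, -0.7416, -0.0628, -1.4736, -0.9287]

0.1885 0.1989 -0.7416 -0.0628 -1.4736 -0.9287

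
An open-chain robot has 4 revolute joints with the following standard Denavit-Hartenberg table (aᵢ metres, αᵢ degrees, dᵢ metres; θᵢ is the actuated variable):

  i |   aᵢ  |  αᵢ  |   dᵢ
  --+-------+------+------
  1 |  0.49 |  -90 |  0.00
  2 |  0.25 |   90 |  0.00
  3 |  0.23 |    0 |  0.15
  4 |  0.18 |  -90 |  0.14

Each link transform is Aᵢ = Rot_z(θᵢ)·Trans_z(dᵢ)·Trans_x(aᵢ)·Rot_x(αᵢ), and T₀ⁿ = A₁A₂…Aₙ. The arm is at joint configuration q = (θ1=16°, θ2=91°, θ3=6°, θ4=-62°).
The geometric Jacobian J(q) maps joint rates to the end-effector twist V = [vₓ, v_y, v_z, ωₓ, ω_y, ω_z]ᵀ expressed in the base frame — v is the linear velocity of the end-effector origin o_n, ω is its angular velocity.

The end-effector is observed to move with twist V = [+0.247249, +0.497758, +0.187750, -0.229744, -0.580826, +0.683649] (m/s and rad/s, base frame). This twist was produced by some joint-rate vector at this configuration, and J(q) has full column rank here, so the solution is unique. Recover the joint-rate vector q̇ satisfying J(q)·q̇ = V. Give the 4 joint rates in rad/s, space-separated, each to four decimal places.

0.6770 -0.4950 -0.3170 -0.0640

o_n = [0.7745, 0.0919, -0.5844]
J₁: ẑ×o_n = [-0.0919, 0.7745, 0.0000], ω = ẑ
J2: z=[-0.2756, 0.9613, 0.0000] o=[0.4710, 0.1351, 0.0000] → [-0.5617, -0.1611, -0.2798, -0.2756, 0.9613, 0.0000]
J3: z=[0.9611, 0.2756, -0.0175] o=[0.4668, 0.1339, -0.2500] → [-0.0929, 0.3160, -0.1252, 0.9611, 0.2756, -0.0175]
J4: z=[0.9611, 0.2756, -0.0175] o=[0.6005, 0.1972, -0.4813] → [-0.0302, 0.0960, -0.1492, 0.9611, 0.2756, -0.0175]
q̇ = J⁺·V = [0.6770, -0.4950, -0.3170, -0.0640]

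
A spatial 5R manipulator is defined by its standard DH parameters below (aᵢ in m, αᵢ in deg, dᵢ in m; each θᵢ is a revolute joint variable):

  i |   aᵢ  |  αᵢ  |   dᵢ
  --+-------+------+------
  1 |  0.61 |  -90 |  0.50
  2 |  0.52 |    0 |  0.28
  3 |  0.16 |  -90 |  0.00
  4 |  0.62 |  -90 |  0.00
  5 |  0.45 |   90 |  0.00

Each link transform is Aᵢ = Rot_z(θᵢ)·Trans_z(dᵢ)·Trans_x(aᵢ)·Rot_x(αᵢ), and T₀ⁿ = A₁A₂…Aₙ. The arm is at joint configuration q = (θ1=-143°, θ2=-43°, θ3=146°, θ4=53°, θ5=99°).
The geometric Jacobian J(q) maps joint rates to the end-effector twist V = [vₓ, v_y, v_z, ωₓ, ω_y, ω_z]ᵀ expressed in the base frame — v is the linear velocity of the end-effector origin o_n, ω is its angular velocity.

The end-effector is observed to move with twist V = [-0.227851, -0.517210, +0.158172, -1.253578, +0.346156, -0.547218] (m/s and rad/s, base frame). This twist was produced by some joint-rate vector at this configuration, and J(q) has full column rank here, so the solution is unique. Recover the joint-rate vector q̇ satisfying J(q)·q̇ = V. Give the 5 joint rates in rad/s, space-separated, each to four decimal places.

o_n = [-1.1442, -0.6632, 0.2765]
J₁: ẑ×o_n = [0.6632, -1.1442, 0.0000], ω = ẑ
J2: z=[0.6018, -0.7986, 0.0000] o=[-0.4872, -0.3671, 0.5000] → [0.1785, 0.1345, -0.7030, 0.6018, -0.7986, 0.0000]
J3: z=[0.6018, -0.7986, 0.0000] o=[-0.6224, -0.8196, 0.8546] → [0.4617, 0.3479, -0.3227, 0.6018, -0.7986, 0.0000]
J4: z=[0.7782, 0.5864, 0.2250] o=[-0.5936, -0.7979, 0.6987] → [-0.2779, 0.2047, 0.4277, 0.7782, 0.5864, 0.2250]
J5: z=[-0.5057, 0.3725, 0.7782] o=[-0.8246, -0.3520, 0.3352] → [0.2203, -0.2784, 0.2765, -0.5057, 0.3725, 0.7782]
q̇ = J⁺·V = [0.1440, -0.7190, -0.6850, -0.9280, -0.6200]

0.1440 -0.7190 -0.6850 -0.9280 -0.6200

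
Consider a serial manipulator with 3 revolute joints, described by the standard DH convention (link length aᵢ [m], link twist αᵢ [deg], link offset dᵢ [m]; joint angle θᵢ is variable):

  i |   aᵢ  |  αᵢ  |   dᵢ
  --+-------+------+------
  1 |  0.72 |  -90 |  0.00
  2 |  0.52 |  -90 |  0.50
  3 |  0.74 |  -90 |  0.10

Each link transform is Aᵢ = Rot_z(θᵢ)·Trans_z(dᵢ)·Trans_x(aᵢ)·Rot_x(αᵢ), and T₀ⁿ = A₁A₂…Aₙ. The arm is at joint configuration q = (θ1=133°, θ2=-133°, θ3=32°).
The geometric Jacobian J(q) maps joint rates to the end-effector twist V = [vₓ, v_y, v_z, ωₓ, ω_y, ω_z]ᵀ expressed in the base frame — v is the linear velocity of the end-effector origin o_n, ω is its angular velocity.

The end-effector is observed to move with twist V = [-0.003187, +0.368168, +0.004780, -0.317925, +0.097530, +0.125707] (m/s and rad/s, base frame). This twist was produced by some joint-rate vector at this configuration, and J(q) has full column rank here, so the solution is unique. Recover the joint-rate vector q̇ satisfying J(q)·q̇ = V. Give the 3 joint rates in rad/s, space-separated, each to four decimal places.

-0.1430 0.1660 0.3940

o_n = [-0.0860, -0.0659, 0.9075]
J₁: ẑ×o_n = [0.0659, -0.0860, 0.0000], ω = ẑ
J2: z=[-0.7314, -0.6820, 0.0000] o=[-0.4910, 0.5266, 0.0000] → [-0.6189, 0.6637, 0.7095, -0.7314, -0.6820, 0.0000]
J3: z=[-0.4988, 0.5349, 0.6820] o=[-0.6149, -0.0738, 0.3803] → [0.2766, 0.6236, -0.2868, -0.4988, 0.5349, 0.6820]
q̇ = J⁺·V = [-0.1430, 0.1660, 0.3940]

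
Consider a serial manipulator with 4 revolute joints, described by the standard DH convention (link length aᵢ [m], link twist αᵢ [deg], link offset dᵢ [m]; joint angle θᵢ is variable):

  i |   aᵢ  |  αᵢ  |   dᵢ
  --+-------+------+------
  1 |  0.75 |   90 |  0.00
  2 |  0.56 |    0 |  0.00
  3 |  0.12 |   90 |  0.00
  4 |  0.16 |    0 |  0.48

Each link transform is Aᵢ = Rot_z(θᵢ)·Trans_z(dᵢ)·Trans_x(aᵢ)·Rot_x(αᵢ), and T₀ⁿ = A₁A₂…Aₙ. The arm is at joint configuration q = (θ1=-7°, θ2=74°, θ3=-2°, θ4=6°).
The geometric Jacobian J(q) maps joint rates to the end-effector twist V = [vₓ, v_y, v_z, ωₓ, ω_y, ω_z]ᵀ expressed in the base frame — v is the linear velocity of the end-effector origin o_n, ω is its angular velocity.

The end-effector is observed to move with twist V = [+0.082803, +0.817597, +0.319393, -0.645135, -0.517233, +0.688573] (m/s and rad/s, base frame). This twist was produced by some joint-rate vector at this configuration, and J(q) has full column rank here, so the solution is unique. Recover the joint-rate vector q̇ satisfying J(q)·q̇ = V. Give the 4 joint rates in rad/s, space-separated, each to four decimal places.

o_n = [1.4343, -0.1930, 0.6554]
J₁: ẑ×o_n = [0.1930, 1.4343, -0.0000], ω = ẑ
J2: z=[-0.1219, -0.9925, 0.0000] o=[0.7444, -0.0914, 0.0000] → [-0.6506, 0.0799, 0.6971, -0.1219, -0.9925, 0.0000]
J3: z=[-0.1219, -0.9925, 0.0000] o=[0.8976, -0.1102, 0.5383] → [-0.1163, 0.0143, 0.5428, -0.1219, -0.9925, 0.0000]
J4: z=[0.9440, -0.1159, -0.3090] o=[0.9344, -0.1147, 0.6524] → [-0.0245, -0.1573, -0.0159, 0.9440, -0.1159, -0.3090]
q̇ = J⁺·V = [0.5010, -0.0750, 0.6670, -0.6070]

0.5010 -0.0750 0.6670 -0.6070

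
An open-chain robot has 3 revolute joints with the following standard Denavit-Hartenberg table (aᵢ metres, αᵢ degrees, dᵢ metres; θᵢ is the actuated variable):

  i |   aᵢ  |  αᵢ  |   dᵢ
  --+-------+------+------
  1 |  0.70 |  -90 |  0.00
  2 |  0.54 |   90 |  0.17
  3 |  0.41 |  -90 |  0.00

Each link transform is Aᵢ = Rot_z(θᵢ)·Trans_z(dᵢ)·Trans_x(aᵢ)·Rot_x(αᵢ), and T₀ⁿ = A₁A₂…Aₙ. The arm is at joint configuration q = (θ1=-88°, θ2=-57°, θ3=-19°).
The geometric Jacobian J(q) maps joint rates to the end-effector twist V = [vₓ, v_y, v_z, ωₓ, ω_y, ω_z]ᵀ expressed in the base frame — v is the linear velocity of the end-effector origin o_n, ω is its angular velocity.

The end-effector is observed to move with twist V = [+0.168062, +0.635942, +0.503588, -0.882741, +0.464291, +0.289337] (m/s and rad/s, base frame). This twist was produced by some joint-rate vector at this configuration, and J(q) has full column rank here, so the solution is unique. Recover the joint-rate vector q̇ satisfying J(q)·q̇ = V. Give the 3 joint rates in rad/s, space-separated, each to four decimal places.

o_n = [0.0786, -1.2032, 0.7780]
J₁: ẑ×o_n = [1.2032, 0.0786, -0.0000], ω = ẑ
J2: z=[0.9994, 0.0349, 0.0000] o=[0.0244, -0.6996, 0.0000] → [0.0272, -0.7775, -0.5052, 0.9994, 0.0349, 0.0000]
J3: z=[-0.0293, 0.8382, 0.5446] o=[0.2046, -0.9876, 0.4529] → [0.3900, -0.0591, 0.1119, -0.0293, 0.8382, 0.5446]
q̇ = J⁺·V = [-0.0320, -0.8660, 0.5900]

-0.0320 -0.8660 0.5900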